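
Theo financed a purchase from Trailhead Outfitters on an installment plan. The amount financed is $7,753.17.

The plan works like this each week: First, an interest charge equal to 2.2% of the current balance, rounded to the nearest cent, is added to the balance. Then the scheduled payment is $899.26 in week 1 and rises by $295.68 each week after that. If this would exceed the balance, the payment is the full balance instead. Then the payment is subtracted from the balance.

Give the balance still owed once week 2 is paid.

# | Opening | Interest | Payment | End bal
1 | $7,753.17 | $170.57 | $899.26 | $7,024.48
2 | $7,024.48 | $154.54 | $1,194.94 | $5,984.08

$5,984.08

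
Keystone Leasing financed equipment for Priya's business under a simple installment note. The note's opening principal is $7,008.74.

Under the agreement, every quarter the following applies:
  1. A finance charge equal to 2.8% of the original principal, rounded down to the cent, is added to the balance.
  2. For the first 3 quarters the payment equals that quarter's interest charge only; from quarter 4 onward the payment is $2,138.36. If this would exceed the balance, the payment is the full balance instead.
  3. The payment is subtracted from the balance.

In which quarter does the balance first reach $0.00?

7

Quarter 1: opening $7,008.74; interest $196.24 → $7,204.98; payment $196.24; balance $7,008.74
Quarter 2: opening $7,008.74; interest $196.24 → $7,204.98; payment $196.24; balance $7,008.74
Quarter 3: opening $7,008.74; interest $196.24 → $7,204.98; payment $196.24; balance $7,008.74
Quarter 4: opening $7,008.74; interest $196.24 → $7,204.98; payment $2,138.36; balance $5,066.62
Quarter 5: opening $5,066.62; interest $196.24 → $5,262.86; payment $2,138.36; balance $3,124.50
Quarter 6: opening $3,124.50; interest $196.24 → $3,320.74; payment $2,138.36; balance $1,182.38
Quarter 7: opening $1,182.38; interest $196.24 → $1,378.62; payment $1,378.62; balance $0.00
Balance reaches $0.00 in quarter 7.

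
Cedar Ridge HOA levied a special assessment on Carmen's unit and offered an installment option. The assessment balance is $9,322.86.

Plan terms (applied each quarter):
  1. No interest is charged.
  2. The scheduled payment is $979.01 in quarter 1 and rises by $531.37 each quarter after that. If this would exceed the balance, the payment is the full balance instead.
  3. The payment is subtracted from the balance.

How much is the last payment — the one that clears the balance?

$2,218.60

Quarter 1: $9,322.86 − $979.01 → $8,343.85
Quarter 2: $8,343.85 − $1,510.38 → $6,833.47
Quarter 3: $6,833.47 − $2,041.75 → $4,791.72
Quarter 4: $4,791.72 − $2,573.12 → $2,218.60
Quarter 5: $2,218.60 − $2,218.60 → $0.00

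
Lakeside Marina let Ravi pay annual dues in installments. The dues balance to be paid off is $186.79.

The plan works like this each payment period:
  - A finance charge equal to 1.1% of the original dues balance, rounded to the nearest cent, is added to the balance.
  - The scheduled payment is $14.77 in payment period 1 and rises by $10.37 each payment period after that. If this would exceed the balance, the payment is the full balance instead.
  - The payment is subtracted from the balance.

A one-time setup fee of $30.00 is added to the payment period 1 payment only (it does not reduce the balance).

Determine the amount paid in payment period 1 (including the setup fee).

$44.77

Payment period 1: opening $186.79; interest $2.05 → $188.84; payment $14.77 (+ $30.00 fee); balance $174.07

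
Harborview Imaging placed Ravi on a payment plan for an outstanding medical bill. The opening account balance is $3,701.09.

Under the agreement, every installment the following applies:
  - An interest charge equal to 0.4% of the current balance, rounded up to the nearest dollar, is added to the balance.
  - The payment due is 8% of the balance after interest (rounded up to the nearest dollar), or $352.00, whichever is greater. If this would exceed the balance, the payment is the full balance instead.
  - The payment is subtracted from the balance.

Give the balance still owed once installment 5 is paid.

Installment 1: opening $3,701.09; interest $15.00 → $3,716.09; payment $352.00; balance $3,364.09
Installment 2: opening $3,364.09; interest $14.00 → $3,378.09; payment $352.00; balance $3,026.09
Installment 3: opening $3,026.09; interest $13.00 → $3,039.09; payment $352.00; balance $2,687.09
Installment 4: opening $2,687.09; interest $11.00 → $2,698.09; payment $352.00; balance $2,346.09
Installment 5: opening $2,346.09; interest $10.00 → $2,356.09; payment $352.00; balance $2,004.09

$2,004.09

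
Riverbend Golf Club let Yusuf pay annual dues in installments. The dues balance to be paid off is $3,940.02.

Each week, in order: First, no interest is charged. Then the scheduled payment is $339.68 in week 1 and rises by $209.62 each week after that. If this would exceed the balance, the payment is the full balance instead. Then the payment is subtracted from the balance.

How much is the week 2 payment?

$549.30

# | Opening | Payment | End bal
1 | $3,940.02 | $339.68 | $3,600.34
2 | $3,600.34 | $549.30 | $3,051.04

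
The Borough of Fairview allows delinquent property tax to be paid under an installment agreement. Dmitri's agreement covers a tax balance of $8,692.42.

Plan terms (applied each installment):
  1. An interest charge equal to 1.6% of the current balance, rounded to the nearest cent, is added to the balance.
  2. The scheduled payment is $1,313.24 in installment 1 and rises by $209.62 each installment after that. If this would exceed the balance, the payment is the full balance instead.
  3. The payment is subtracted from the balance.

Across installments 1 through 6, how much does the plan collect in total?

# | Opening | Interest | Payment | End bal
1 | $8,692.42 | $139.08 | $1,313.24 | $7,518.26
2 | $7,518.26 | $120.29 | $1,522.86 | $6,115.69
3 | $6,115.69 | $97.85 | $1,732.48 | $4,481.06
4 | $4,481.06 | $71.70 | $1,942.10 | $2,610.66
5 | $2,610.66 | $41.77 | $2,151.72 | $500.71
6 | $500.71 | $8.01 | $508.72 | $0.00
Total paid: $9,171.12

$9,171.12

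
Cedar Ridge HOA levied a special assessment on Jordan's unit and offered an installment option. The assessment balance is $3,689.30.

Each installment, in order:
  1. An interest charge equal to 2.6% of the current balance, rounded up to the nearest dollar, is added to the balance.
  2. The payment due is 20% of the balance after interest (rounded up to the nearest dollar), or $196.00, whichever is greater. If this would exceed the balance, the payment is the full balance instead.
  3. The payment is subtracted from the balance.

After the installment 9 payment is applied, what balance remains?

Installment 1: opening $3,689.30; interest $96.00 → $3,785.30; payment $758.00; balance $3,027.30
Installment 2: opening $3,027.30; interest $79.00 → $3,106.30; payment $622.00; balance $2,484.30
Installment 3: opening $2,484.30; interest $65.00 → $2,549.30; payment $510.00; balance $2,039.30
Installment 4: opening $2,039.30; interest $54.00 → $2,093.30; payment $419.00; balance $1,674.30
Installment 5: opening $1,674.30; interest $44.00 → $1,718.30; payment $344.00; balance $1,374.30
Installment 6: opening $1,374.30; interest $36.00 → $1,410.30; payment $283.00; balance $1,127.30
Installment 7: opening $1,127.30; interest $30.00 → $1,157.30; payment $232.00; balance $925.30
Installment 8: opening $925.30; interest $25.00 → $950.30; payment $196.00; balance $754.30
Installment 9: opening $754.30; interest $20.00 → $774.30; payment $196.00; balance $578.30

$578.30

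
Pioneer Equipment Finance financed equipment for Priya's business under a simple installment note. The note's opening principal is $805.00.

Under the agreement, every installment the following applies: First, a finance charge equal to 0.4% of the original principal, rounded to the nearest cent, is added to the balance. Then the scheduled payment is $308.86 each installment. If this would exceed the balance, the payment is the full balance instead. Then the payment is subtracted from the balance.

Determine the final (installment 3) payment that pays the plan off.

$196.94

Installment 1: opening $805.00; interest $3.22 → $808.22; payment $308.86; balance $499.36
Installment 2: opening $499.36; interest $3.22 → $502.58; payment $308.86; balance $193.72
Installment 3: opening $193.72; interest $3.22 → $196.94; payment $196.94; balance $0.00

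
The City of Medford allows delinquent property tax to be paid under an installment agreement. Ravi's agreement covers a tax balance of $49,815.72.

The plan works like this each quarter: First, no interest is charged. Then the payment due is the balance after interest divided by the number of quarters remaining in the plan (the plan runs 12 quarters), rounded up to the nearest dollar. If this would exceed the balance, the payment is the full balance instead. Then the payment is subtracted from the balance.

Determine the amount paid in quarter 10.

$4,151.00

Quarter 1: opening $49,815.72; payment $4,152.00; balance $45,663.72
Quarter 2: opening $45,663.72; payment $4,152.00; balance $41,511.72
Quarter 3: opening $41,511.72; payment $4,152.00; balance $37,359.72
Quarter 4: opening $37,359.72; payment $4,152.00; balance $33,207.72
Quarter 5: opening $33,207.72; payment $4,151.00; balance $29,056.72
Quarter 6: opening $29,056.72; payment $4,151.00; balance $24,905.72
Quarter 7: opening $24,905.72; payment $4,151.00; balance $20,754.72
Quarter 8: opening $20,754.72; payment $4,151.00; balance $16,603.72
Quarter 9: opening $16,603.72; payment $4,151.00; balance $12,452.72
Quarter 10: opening $12,452.72; payment $4,151.00; balance $8,301.72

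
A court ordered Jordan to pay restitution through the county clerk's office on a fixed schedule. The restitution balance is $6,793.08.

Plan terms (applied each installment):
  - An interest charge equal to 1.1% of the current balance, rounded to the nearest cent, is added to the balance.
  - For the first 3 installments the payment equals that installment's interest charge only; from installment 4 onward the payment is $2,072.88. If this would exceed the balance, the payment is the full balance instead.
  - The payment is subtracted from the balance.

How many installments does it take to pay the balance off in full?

7

Installment 1: $6,793.08 +$74.72 interest = $6,867.80; pay $74.72 → $6,793.08
Installment 2: $6,793.08 +$74.72 interest = $6,867.80; pay $74.72 → $6,793.08
Installment 3: $6,793.08 +$74.72 interest = $6,867.80; pay $74.72 → $6,793.08
Installment 4: $6,793.08 +$74.72 interest = $6,867.80; pay $2,072.88 → $4,794.92
Installment 5: $4,794.92 +$52.74 interest = $4,847.66; pay $2,072.88 → $2,774.78
Installment 6: $2,774.78 +$30.52 interest = $2,805.30; pay $2,072.88 → $732.42
Installment 7: $732.42 +$8.06 interest = $740.48; pay $740.48 → $0.00
Balance reaches $0.00 in installment 7.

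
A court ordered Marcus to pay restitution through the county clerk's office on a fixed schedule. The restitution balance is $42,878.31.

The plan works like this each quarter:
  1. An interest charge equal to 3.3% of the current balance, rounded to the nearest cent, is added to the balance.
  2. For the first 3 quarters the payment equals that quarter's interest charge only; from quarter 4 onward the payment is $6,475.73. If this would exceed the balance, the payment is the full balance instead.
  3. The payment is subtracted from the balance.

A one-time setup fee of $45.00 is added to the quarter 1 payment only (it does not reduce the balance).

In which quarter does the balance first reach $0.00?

Quarter 1: $42,878.31 +$1,414.98 interest = $44,293.29; pay $1,414.98 (+ $45.00 fee) → $42,878.31
Quarter 2: $42,878.31 +$1,414.98 interest = $44,293.29; pay $1,414.98 → $42,878.31
Quarter 3: $42,878.31 +$1,414.98 interest = $44,293.29; pay $1,414.98 → $42,878.31
Quarter 4: $42,878.31 +$1,414.98 interest = $44,293.29; pay $6,475.73 → $37,817.56
Quarter 5: $37,817.56 +$1,247.98 interest = $39,065.54; pay $6,475.73 → $32,589.81
Quarter 6: $32,589.81 +$1,075.46 interest = $33,665.27; pay $6,475.73 → $27,189.54
Quarter 7: $27,189.54 +$897.25 interest = $28,086.79; pay $6,475.73 → $21,611.06
Quarter 8: $21,611.06 +$713.16 interest = $22,324.22; pay $6,475.73 → $15,848.49
Quarter 9: $15,848.49 +$523.00 interest = $16,371.49; pay $6,475.73 → $9,895.76
Quarter 10: $9,895.76 +$326.56 interest = $10,222.32; pay $6,475.73 → $3,746.59
Quarter 11: $3,746.59 +$123.64 interest = $3,870.23; pay $3,870.23 → $0.00
Balance reaches $0.00 in quarter 11.

11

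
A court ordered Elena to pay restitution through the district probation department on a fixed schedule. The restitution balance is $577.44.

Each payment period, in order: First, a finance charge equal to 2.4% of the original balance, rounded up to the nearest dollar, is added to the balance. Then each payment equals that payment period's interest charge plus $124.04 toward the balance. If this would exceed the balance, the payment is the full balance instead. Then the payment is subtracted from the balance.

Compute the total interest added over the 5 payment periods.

Payment period 1: opening $577.44; interest $14.00 → $591.44; payment $138.04; balance $453.40
Payment period 2: opening $453.40; interest $14.00 → $467.40; payment $138.04; balance $329.36
Payment period 3: opening $329.36; interest $14.00 → $343.36; payment $138.04; balance $205.32
Payment period 4: opening $205.32; interest $14.00 → $219.32; payment $138.04; balance $81.28
Payment period 5: opening $81.28; interest $14.00 → $95.28; payment $95.28; balance $0.00
Total interest: $14.00 + $14.00 + $14.00 + $14.00 + $14.00 = $70.00

$70.00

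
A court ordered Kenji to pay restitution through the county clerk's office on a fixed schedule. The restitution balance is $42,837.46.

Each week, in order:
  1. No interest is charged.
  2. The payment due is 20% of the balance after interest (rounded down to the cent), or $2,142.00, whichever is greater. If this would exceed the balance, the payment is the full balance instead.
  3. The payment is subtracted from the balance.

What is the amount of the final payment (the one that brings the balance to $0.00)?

Week 1: $42,837.46 − $8,567.49 → $34,269.97
Week 2: $34,269.97 − $6,853.99 → $27,415.98
Week 3: $27,415.98 − $5,483.19 → $21,932.79
Week 4: $21,932.79 − $4,386.55 → $17,546.24
Week 5: $17,546.24 − $3,509.24 → $14,037.00
Week 6: $14,037.00 − $2,807.40 → $11,229.60
Week 7: $11,229.60 − $2,245.92 → $8,983.68
Week 8: $8,983.68 − $2,142.00 → $6,841.68
Week 9: $6,841.68 − $2,142.00 → $4,699.68
Week 10: $4,699.68 − $2,142.00 → $2,557.68
Week 11: $2,557.68 − $2,142.00 → $415.68
Week 12: $415.68 − $415.68 → $0.00

$415.68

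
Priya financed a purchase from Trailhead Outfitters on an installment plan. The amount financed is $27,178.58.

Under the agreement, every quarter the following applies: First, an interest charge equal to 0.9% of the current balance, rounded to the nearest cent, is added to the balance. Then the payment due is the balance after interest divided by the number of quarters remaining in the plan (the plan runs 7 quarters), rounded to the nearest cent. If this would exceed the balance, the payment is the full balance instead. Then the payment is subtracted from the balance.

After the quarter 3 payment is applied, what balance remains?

Quarter 1: $27,178.58 +$244.61 interest = $27,423.19; pay $3,917.60 → $23,505.59
Quarter 2: $23,505.59 +$211.55 interest = $23,717.14; pay $3,952.86 → $19,764.28
Quarter 3: $19,764.28 +$177.88 interest = $19,942.16; pay $3,988.43 → $15,953.73

$15,953.73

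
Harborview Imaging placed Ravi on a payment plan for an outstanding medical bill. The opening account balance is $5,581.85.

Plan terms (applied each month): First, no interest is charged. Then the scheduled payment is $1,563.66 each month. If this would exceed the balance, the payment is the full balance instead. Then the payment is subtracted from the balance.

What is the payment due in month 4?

Month 1: opening $5,581.85; payment $1,563.66; balance $4,018.19
Month 2: opening $4,018.19; payment $1,563.66; balance $2,454.53
Month 3: opening $2,454.53; payment $1,563.66; balance $890.87
Month 4: opening $890.87; payment $890.87; balance $0.00

$890.87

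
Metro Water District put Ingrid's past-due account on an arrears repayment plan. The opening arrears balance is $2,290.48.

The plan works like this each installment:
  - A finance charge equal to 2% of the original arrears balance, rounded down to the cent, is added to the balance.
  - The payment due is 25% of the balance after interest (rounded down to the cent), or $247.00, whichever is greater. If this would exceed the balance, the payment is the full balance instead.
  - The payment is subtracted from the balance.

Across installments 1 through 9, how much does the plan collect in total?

$2,702.68

Installment 1: opening $2,290.48; interest $45.80 → $2,336.28; payment $584.07; balance $1,752.21
Installment 2: opening $1,752.21; interest $45.80 → $1,798.01; payment $449.50; balance $1,348.51
Installment 3: opening $1,348.51; interest $45.80 → $1,394.31; payment $348.57; balance $1,045.74
Installment 4: opening $1,045.74; interest $45.80 → $1,091.54; payment $272.88; balance $818.66
Installment 5: opening $818.66; interest $45.80 → $864.46; payment $247.00; balance $617.46
Installment 6: opening $617.46; interest $45.80 → $663.26; payment $247.00; balance $416.26
Installment 7: opening $416.26; interest $45.80 → $462.06; payment $247.00; balance $215.06
Installment 8: opening $215.06; interest $45.80 → $260.86; payment $247.00; balance $13.86
Installment 9: opening $13.86; interest $45.80 → $59.66; payment $59.66; balance $0.00
Total paid: $2,702.68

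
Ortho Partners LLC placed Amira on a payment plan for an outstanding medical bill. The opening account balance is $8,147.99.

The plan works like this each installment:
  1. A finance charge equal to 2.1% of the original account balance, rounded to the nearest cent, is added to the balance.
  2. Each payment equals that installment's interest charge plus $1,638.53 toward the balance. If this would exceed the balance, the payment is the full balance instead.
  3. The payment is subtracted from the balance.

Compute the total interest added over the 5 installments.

Installment 1: $8,147.99 +$171.11 interest = $8,319.10; pay $1,809.64 → $6,509.46
Installment 2: $6,509.46 +$171.11 interest = $6,680.57; pay $1,809.64 → $4,870.93
Installment 3: $4,870.93 +$171.11 interest = $5,042.04; pay $1,809.64 → $3,232.40
Installment 4: $3,232.40 +$171.11 interest = $3,403.51; pay $1,809.64 → $1,593.87
Installment 5: $1,593.87 +$171.11 interest = $1,764.98; pay $1,764.98 → $0.00
Total interest: $171.11 + $171.11 + $171.11 + $171.11 + $171.11 = $855.55

$855.55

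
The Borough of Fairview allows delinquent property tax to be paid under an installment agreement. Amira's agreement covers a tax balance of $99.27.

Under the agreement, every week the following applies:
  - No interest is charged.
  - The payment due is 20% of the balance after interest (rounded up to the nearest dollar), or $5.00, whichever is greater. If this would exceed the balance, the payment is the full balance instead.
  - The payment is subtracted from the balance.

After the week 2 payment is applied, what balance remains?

Week 1: $99.27 − $20.00 → $79.27
Week 2: $79.27 − $16.00 → $63.27

$63.27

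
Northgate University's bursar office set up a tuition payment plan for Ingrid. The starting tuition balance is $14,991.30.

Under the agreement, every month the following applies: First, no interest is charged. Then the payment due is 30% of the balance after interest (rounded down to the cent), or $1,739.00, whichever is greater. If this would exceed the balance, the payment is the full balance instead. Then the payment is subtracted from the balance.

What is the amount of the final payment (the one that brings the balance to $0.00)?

# | Opening | Payment | End bal
1 | $14,991.30 | $4,497.39 | $10,493.91
2 | $10,493.91 | $3,148.17 | $7,345.74
3 | $7,345.74 | $2,203.72 | $5,142.02
4 | $5,142.02 | $1,739.00 | $3,403.02
5 | $3,403.02 | $1,739.00 | $1,664.02
6 | $1,664.02 | $1,664.02 | $0.00

$1,664.02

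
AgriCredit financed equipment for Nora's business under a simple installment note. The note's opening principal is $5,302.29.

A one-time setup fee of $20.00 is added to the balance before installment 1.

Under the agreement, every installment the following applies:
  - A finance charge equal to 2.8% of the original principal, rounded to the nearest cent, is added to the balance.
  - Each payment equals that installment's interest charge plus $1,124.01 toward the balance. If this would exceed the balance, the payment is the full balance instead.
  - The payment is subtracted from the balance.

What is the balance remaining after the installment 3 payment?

Installment 1: opening $5,322.29; interest $148.46 → $5,470.75; payment $1,272.47; balance $4,198.28
Installment 2: opening $4,198.28; interest $148.46 → $4,346.74; payment $1,272.47; balance $3,074.27
Installment 3: opening $3,074.27; interest $148.46 → $3,222.73; payment $1,272.47; balance $1,950.26

$1,950.26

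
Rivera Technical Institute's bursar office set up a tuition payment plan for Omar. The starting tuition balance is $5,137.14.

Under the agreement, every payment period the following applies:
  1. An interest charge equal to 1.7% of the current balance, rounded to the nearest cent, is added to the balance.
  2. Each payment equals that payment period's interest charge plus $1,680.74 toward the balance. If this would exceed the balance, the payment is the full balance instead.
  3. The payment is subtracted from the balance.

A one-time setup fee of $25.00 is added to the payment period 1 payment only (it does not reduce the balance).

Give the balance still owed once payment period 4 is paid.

$0.00

Payment period 1: $5,137.14 +$87.33 interest = $5,224.47; pay $1,768.07 (+ $25.00 fee) → $3,456.40
Payment period 2: $3,456.40 +$58.76 interest = $3,515.16; pay $1,739.50 → $1,775.66
Payment period 3: $1,775.66 +$30.19 interest = $1,805.85; pay $1,710.93 → $94.92
Payment period 4: $94.92 +$1.61 interest = $96.53; pay $96.53 → $0.00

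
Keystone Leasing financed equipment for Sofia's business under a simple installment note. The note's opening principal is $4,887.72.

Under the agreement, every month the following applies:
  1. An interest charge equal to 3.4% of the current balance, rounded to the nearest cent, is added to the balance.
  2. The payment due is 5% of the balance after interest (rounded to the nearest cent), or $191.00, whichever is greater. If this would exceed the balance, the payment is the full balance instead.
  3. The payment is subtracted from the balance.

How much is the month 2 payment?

$248.22

Month 1: opening $4,887.72; interest $166.18 → $5,053.90; payment $252.70; balance $4,801.20
Month 2: opening $4,801.20; interest $163.24 → $4,964.44; payment $248.22; balance $4,716.22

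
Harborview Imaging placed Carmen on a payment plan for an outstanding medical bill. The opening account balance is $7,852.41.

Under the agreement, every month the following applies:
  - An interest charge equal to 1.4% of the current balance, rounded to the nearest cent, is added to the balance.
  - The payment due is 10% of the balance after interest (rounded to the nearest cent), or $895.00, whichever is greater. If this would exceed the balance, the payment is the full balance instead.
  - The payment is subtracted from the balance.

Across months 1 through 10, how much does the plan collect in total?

$8,438.24

Month 1: opening $7,852.41; interest $109.93 → $7,962.34; payment $895.00; balance $7,067.34
Month 2: opening $7,067.34; interest $98.94 → $7,166.28; payment $895.00; balance $6,271.28
Month 3: opening $6,271.28; interest $87.80 → $6,359.08; payment $895.00; balance $5,464.08
Month 4: opening $5,464.08; interest $76.50 → $5,540.58; payment $895.00; balance $4,645.58
Month 5: opening $4,645.58; interest $65.04 → $4,710.62; payment $895.00; balance $3,815.62
Month 6: opening $3,815.62; interest $53.42 → $3,869.04; payment $895.00; balance $2,974.04
Month 7: opening $2,974.04; interest $41.64 → $3,015.68; payment $895.00; balance $2,120.68
Month 8: opening $2,120.68; interest $29.69 → $2,150.37; payment $895.00; balance $1,255.37
Month 9: opening $1,255.37; interest $17.58 → $1,272.95; payment $895.00; balance $377.95
Month 10: opening $377.95; interest $5.29 → $383.24; payment $383.24; balance $0.00
Total paid: $8,438.24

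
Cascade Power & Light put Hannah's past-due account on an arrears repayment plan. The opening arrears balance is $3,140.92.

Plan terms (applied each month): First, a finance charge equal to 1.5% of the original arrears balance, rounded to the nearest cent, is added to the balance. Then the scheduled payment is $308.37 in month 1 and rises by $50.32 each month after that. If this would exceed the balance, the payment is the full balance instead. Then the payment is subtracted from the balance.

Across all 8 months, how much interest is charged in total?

$376.88

Month 1: opening $3,140.92; interest $47.11 → $3,188.03; payment $308.37; balance $2,879.66
Month 2: opening $2,879.66; interest $47.11 → $2,926.77; payment $358.69; balance $2,568.08
Month 3: opening $2,568.08; interest $47.11 → $2,615.19; payment $409.01; balance $2,206.18
Month 4: opening $2,206.18; interest $47.11 → $2,253.29; payment $459.33; balance $1,793.96
Month 5: opening $1,793.96; interest $47.11 → $1,841.07; payment $509.65; balance $1,331.42
Month 6: opening $1,331.42; interest $47.11 → $1,378.53; payment $559.97; balance $818.56
Month 7: opening $818.56; interest $47.11 → $865.67; payment $610.29; balance $255.38
Month 8: opening $255.38; interest $47.11 → $302.49; payment $302.49; balance $0.00
Total interest: $47.11 + $47.11 + $47.11 + $47.11 + $47.11 + $47.11 + $47.11 + $47.11 = $376.88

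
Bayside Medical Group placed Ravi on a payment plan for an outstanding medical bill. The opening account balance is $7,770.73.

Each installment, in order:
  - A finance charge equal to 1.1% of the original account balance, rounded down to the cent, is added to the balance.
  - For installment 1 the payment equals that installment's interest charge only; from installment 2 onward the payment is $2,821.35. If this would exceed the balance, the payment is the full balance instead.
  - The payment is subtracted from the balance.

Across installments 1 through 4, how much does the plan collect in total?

# | Opening | Interest | Payment | End bal
1 | $7,770.73 | $85.47 | $85.47 | $7,770.73
2 | $7,770.73 | $85.47 | $2,821.35 | $5,034.85
3 | $5,034.85 | $85.47 | $2,821.35 | $2,298.97
4 | $2,298.97 | $85.47 | $2,384.44 | $0.00
Total paid: $8,112.61

$8,112.61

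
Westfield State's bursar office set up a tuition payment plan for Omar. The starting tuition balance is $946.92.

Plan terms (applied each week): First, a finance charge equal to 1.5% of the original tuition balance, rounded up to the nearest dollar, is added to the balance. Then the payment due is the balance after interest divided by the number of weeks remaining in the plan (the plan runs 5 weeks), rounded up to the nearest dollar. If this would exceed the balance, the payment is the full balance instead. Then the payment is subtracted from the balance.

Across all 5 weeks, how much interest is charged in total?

Week 1: $946.92 +$15.00 interest = $961.92; pay $193.00 → $768.92
Week 2: $768.92 +$15.00 interest = $783.92; pay $196.00 → $587.92
Week 3: $587.92 +$15.00 interest = $602.92; pay $201.00 → $401.92
Week 4: $401.92 +$15.00 interest = $416.92; pay $209.00 → $207.92
Week 5: $207.92 +$15.00 interest = $222.92; pay $222.92 → $0.00
Total interest: $15.00 + $15.00 + $15.00 + $15.00 + $15.00 = $75.00

$75.00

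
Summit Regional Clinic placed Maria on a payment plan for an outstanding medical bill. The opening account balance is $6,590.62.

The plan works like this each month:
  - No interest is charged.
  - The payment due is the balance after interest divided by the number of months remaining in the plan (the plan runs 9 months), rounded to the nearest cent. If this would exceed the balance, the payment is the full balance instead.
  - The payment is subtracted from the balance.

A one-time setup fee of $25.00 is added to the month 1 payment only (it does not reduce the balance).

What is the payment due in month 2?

# | Opening | Payment | Fee | End bal
1 | $6,590.62 | $732.29 | $25.00 | $5,858.33
2 | $5,858.33 | $732.29 | — | $5,126.04

$732.29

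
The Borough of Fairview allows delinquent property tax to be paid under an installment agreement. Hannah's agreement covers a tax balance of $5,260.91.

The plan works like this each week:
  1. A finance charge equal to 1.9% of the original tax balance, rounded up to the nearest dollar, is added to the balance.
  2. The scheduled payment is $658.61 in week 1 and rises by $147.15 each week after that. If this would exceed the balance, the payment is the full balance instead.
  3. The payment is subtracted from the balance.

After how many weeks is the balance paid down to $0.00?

6

Week 1: $5,260.91 +$100.00 interest = $5,360.91; pay $658.61 → $4,702.30
Week 2: $4,702.30 +$100.00 interest = $4,802.30; pay $805.76 → $3,996.54
Week 3: $3,996.54 +$100.00 interest = $4,096.54; pay $952.91 → $3,143.63
Week 4: $3,143.63 +$100.00 interest = $3,243.63; pay $1,100.06 → $2,143.57
Week 5: $2,143.57 +$100.00 interest = $2,243.57; pay $1,247.21 → $996.36
Week 6: $996.36 +$100.00 interest = $1,096.36; pay $1,096.36 → $0.00
Balance reaches $0.00 in week 6.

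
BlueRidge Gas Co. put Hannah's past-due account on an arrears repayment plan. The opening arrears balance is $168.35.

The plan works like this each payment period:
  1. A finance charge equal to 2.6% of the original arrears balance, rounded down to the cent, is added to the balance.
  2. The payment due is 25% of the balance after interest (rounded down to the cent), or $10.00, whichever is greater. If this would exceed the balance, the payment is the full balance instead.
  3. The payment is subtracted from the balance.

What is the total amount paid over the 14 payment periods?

Payment period 1: $168.35 +$4.37 interest = $172.72; pay $43.18 → $129.54
Payment period 2: $129.54 +$4.37 interest = $133.91; pay $33.47 → $100.44
Payment period 3: $100.44 +$4.37 interest = $104.81; pay $26.20 → $78.61
Payment period 4: $78.61 +$4.37 interest = $82.98; pay $20.74 → $62.24
Payment period 5: $62.24 +$4.37 interest = $66.61; pay $16.65 → $49.96
Payment period 6: $49.96 +$4.37 interest = $54.33; pay $13.58 → $40.75
Payment period 7: $40.75 +$4.37 interest = $45.12; pay $11.28 → $33.84
Payment period 8: $33.84 +$4.37 interest = $38.21; pay $10.00 → $28.21
Payment period 9: $28.21 +$4.37 interest = $32.58; pay $10.00 → $22.58
Payment period 10: $22.58 +$4.37 interest = $26.95; pay $10.00 → $16.95
Payment period 11: $16.95 +$4.37 interest = $21.32; pay $10.00 → $11.32
Payment period 12: $11.32 +$4.37 interest = $15.69; pay $10.00 → $5.69
Payment period 13: $5.69 +$4.37 interest = $10.06; pay $10.00 → $0.06
Payment period 14: $0.06 +$4.37 interest = $4.43; pay $4.43 → $0.00
Total paid: $229.53

$229.53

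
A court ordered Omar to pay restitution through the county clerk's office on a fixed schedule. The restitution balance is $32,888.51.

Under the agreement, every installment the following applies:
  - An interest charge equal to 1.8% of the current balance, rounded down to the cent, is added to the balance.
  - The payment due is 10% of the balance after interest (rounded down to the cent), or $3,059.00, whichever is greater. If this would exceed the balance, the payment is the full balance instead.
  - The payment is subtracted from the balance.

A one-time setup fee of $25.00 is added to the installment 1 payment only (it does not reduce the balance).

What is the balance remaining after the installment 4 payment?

$22,437.09

Installment 1: opening $32,888.51; interest $591.99 → $33,480.50; payment $3,348.05 (+ $25.00 fee); balance $30,132.45
Installment 2: opening $30,132.45; interest $542.38 → $30,674.83; payment $3,067.48; balance $27,607.35
Installment 3: opening $27,607.35; interest $496.93 → $28,104.28; payment $3,059.00; balance $25,045.28
Installment 4: opening $25,045.28; interest $450.81 → $25,496.09; payment $3,059.00; balance $22,437.09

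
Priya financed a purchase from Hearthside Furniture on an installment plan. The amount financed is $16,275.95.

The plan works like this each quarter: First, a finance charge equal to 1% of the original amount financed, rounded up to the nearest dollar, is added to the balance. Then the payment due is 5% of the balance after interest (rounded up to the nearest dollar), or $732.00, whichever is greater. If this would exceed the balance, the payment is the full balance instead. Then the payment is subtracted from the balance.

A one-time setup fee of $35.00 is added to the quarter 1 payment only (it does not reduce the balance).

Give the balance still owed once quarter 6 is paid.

$12,688.95

Quarter 1: $16,275.95 +$163.00 interest = $16,438.95; pay $822.00 (+ $35.00 fee) → $15,616.95
Quarter 2: $15,616.95 +$163.00 interest = $15,779.95; pay $789.00 → $14,990.95
Quarter 3: $14,990.95 +$163.00 interest = $15,153.95; pay $758.00 → $14,395.95
Quarter 4: $14,395.95 +$163.00 interest = $14,558.95; pay $732.00 → $13,826.95
Quarter 5: $13,826.95 +$163.00 interest = $13,989.95; pay $732.00 → $13,257.95
Quarter 6: $13,257.95 +$163.00 interest = $13,420.95; pay $732.00 → $12,688.95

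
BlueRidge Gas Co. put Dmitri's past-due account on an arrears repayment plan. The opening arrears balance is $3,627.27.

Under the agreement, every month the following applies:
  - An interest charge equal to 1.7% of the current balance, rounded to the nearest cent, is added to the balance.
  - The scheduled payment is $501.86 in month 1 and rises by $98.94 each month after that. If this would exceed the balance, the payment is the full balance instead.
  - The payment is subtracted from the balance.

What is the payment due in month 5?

# | Opening | Interest | Payment | End bal
1 | $3,627.27 | $61.66 | $501.86 | $3,187.07
2 | $3,187.07 | $54.18 | $600.80 | $2,640.45
3 | $2,640.45 | $44.89 | $699.74 | $1,985.60
4 | $1,985.60 | $33.76 | $798.68 | $1,220.68
5 | $1,220.68 | $20.75 | $897.62 | $343.81

$897.62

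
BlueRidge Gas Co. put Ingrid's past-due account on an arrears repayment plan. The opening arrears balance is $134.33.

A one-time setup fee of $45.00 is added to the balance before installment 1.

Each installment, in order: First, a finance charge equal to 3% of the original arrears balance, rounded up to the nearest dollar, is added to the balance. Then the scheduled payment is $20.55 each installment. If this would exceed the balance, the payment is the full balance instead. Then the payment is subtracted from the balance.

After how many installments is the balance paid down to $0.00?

12

Installment 1: $179.33 +$5.00 interest = $184.33; pay $20.55 → $163.78
Installment 2: $163.78 +$5.00 interest = $168.78; pay $20.55 → $148.23
Installment 3: $148.23 +$5.00 interest = $153.23; pay $20.55 → $132.68
Installment 4: $132.68 +$5.00 interest = $137.68; pay $20.55 → $117.13
Installment 5: $117.13 +$5.00 interest = $122.13; pay $20.55 → $101.58
Installment 6: $101.58 +$5.00 interest = $106.58; pay $20.55 → $86.03
Installment 7: $86.03 +$5.00 interest = $91.03; pay $20.55 → $70.48
Installment 8: $70.48 +$5.00 interest = $75.48; pay $20.55 → $54.93
Installment 9: $54.93 +$5.00 interest = $59.93; pay $20.55 → $39.38
Installment 10: $39.38 +$5.00 interest = $44.38; pay $20.55 → $23.83
Installment 11: $23.83 +$5.00 interest = $28.83; pay $20.55 → $8.28
Installment 12: $8.28 +$5.00 interest = $13.28; pay $13.28 → $0.00
Balance reaches $0.00 in installment 12.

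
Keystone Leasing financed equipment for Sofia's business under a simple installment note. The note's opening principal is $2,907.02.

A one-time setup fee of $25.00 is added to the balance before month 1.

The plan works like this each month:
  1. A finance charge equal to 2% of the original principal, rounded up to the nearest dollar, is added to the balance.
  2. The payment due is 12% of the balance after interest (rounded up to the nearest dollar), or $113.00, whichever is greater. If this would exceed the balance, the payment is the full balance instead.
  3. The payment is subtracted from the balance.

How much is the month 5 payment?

Month 1: $2,932.02 +$59.00 interest = $2,991.02; pay $359.00 → $2,632.02
Month 2: $2,632.02 +$59.00 interest = $2,691.02; pay $323.00 → $2,368.02
Month 3: $2,368.02 +$59.00 interest = $2,427.02; pay $292.00 → $2,135.02
Month 4: $2,135.02 +$59.00 interest = $2,194.02; pay $264.00 → $1,930.02
Month 5: $1,930.02 +$59.00 interest = $1,989.02; pay $239.00 → $1,750.02

$239.00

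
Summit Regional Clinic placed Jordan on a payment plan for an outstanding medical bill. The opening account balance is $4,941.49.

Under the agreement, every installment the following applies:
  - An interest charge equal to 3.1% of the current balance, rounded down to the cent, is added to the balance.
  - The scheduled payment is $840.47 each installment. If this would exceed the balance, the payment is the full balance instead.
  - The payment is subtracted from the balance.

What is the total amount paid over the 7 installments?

Installment 1: opening $4,941.49; interest $153.18 → $5,094.67; payment $840.47; balance $4,254.20
Installment 2: opening $4,254.20; interest $131.88 → $4,386.08; payment $840.47; balance $3,545.61
Installment 3: opening $3,545.61; interest $109.91 → $3,655.52; payment $840.47; balance $2,815.05
Installment 4: opening $2,815.05; interest $87.26 → $2,902.31; payment $840.47; balance $2,061.84
Installment 5: opening $2,061.84; interest $63.91 → $2,125.75; payment $840.47; balance $1,285.28
Installment 6: opening $1,285.28; interest $39.84 → $1,325.12; payment $840.47; balance $484.65
Installment 7: opening $484.65; interest $15.02 → $499.67; payment $499.67; balance $0.00
Total paid: $5,542.49

$5,542.49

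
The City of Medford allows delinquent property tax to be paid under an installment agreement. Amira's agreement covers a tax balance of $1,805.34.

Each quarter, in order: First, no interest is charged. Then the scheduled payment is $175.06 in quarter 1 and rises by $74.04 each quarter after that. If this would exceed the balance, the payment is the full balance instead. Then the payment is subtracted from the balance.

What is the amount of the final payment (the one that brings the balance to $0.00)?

$189.64

# | Opening | Payment | End bal
1 | $1,805.34 | $175.06 | $1,630.28
2 | $1,630.28 | $249.10 | $1,381.18
3 | $1,381.18 | $323.14 | $1,058.04
4 | $1,058.04 | $397.18 | $660.86
5 | $660.86 | $471.22 | $189.64
6 | $189.64 | $189.64 | $0.00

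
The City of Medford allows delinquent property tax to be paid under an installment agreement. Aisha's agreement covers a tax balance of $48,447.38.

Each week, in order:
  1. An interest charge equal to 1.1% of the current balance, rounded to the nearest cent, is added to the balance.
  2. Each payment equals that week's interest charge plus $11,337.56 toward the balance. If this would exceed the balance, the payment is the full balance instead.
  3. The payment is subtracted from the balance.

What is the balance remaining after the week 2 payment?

$25,772.26

# | Opening | Interest | Payment | End bal
1 | $48,447.38 | $532.92 | $11,870.48 | $37,109.82
2 | $37,109.82 | $408.21 | $11,745.77 | $25,772.26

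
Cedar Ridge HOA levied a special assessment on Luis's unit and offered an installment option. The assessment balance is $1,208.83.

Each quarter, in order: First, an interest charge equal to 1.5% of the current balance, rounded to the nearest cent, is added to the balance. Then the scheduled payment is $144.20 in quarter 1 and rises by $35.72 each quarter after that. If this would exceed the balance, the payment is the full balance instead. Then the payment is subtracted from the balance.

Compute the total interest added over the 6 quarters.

Quarter 1: $1,208.83 +$18.13 interest = $1,226.96; pay $144.20 → $1,082.76
Quarter 2: $1,082.76 +$16.24 interest = $1,099.00; pay $179.92 → $919.08
Quarter 3: $919.08 +$13.79 interest = $932.87; pay $215.64 → $717.23
Quarter 4: $717.23 +$10.76 interest = $727.99; pay $251.36 → $476.63
Quarter 5: $476.63 +$7.15 interest = $483.78; pay $287.08 → $196.70
Quarter 6: $196.70 +$2.95 interest = $199.65; pay $199.65 → $0.00
Total interest: $18.13 + $16.24 + $13.79 + $10.76 + $7.15 + $2.95 = $69.02

$69.02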